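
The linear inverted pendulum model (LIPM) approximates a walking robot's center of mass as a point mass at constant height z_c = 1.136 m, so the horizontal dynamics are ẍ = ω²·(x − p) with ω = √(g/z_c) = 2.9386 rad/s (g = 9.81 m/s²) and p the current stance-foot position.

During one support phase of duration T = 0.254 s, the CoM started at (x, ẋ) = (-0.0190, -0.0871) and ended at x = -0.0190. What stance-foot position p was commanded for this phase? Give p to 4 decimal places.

ωT = 2.9386·0.254 = 0.746404; cosh(ωT) = 1.291735, sinh(ωT) = 0.817667
x(T) = p + (x₀−p)·cosh(ωT) + (ẋ₀/ω)·sinh(ωT) ⇒ p·(1 − cosh) = x(T) − x₀·cosh − (ẋ₀/ω)·sinh
numerator   = -0.0190 − (-0.0190)·1.291735 − (-0.0871/2.9386)·0.817667 = 0.029779
denominator = 1 − 1.291735 = -0.291735
p = 0.029779 / -0.291735 = -0.1021

p = -0.1021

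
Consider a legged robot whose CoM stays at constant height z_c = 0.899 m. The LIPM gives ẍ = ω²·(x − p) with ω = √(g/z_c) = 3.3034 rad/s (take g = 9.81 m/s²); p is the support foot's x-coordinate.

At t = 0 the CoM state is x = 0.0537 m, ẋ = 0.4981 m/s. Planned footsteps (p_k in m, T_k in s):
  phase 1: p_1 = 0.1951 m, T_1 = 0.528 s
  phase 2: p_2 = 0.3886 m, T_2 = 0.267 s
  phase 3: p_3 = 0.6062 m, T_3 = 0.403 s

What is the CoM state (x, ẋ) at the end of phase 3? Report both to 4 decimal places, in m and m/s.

x = -0.4871, ẋ = -3.3335

phase 1: p=0.1951, T=0.528, ωT=1.744195, cosh=2.948040, sinh=2.773255; start (x,ẋ)=(0.053700, 0.498100) → end (x,ẋ)=(0.196410, 0.173029)
phase 2: p=0.3886, T=0.267, ωT=0.882008, cosh=1.414848, sinh=1.000897; start (x,ẋ)=(0.196410, 0.173029) → end (x,ẋ)=(0.169106, -0.390641)
phase 3: p=0.6062, T=0.403, ωT=1.331270, cosh=2.024995, sinh=1.760854; start (x,ẋ)=(0.169106, -0.390641) → end (x,ẋ)=(-0.487141, -3.333536)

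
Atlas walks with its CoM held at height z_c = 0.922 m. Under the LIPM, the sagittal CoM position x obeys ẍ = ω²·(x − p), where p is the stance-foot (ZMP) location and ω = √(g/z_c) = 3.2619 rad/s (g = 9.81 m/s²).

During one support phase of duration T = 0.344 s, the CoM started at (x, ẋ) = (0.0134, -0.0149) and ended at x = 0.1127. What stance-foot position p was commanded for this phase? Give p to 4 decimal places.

p = -0.1378

ωT = 3.2619·0.344 = 1.122094; cosh(ωT) = 1.698437, sinh(ωT) = 1.372840
x(T) = p + (x₀−p)·cosh(ωT) + (ẋ₀/ω)·sinh(ωT) ⇒ p·(1 − cosh) = x(T) − x₀·cosh − (ẋ₀/ω)·sinh
numerator   = 0.1127 − (0.0134)·1.698437 − (-0.0149/3.2619)·1.372840 = 0.096212
denominator = 1 − 1.698437 = -0.698437
p = 0.096212 / -0.698437 = -0.1378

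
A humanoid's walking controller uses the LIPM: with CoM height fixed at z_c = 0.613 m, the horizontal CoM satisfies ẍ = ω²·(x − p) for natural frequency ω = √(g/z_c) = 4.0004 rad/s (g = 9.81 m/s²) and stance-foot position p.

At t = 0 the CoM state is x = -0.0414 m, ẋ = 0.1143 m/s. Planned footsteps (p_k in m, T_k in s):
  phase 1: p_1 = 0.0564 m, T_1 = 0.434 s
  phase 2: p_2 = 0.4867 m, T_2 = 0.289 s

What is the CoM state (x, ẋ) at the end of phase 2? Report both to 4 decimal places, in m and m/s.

x = -0.8924, ẋ = -4.9472

phase 1: p=0.0564, T=0.434, ωT=1.736174, cosh=2.925889, sinh=2.749696; start (x,ẋ)=(-0.041400, 0.114300) → end (x,ẋ)=(-0.151187, -0.741359)
phase 2: p=0.4867, T=0.289, ωT=1.156116, cosh=1.746136, sinh=1.431430; start (x,ẋ)=(-0.151187, -0.741359) → end (x,ẋ)=(-0.892413, -4.947244)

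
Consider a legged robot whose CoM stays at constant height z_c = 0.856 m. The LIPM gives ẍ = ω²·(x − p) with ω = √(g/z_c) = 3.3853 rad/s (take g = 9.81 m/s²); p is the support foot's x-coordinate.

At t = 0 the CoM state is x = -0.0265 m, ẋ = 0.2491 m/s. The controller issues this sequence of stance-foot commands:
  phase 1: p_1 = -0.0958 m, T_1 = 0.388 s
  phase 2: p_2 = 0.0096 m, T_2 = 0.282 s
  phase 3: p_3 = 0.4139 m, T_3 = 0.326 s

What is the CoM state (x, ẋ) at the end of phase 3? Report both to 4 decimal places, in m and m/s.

x = 1.3989, ẋ = 3.8344

phase 1: p=-0.0958, T=0.388, ωT=1.313496, cosh=1.994016, sinh=1.725138; start (x,ẋ)=(-0.026500, 0.249100) → end (x,ẋ)=(0.169326, 0.901429)
phase 2: p=0.0096, T=0.282, ωT=0.954655, cosh=1.491359, sinh=1.106414; start (x,ẋ)=(0.169326, 0.901429) → end (x,ẋ)=(0.542422, 1.942615)
phase 3: p=0.4139, T=0.326, ωT=1.103608, cosh=1.673348, sinh=1.341676; start (x,ẋ)=(0.542422, 1.942615) → end (x,ẋ)=(1.398867, 3.834414)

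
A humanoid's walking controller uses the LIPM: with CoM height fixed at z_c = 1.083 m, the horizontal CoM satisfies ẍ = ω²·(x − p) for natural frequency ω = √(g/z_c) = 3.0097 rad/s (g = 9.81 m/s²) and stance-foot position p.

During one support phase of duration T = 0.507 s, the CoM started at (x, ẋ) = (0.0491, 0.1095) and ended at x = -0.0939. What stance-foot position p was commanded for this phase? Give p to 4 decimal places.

p = 0.2072

ωT = 3.0097·0.507 = 1.525918; cosh(ωT) = 2.408392, sinh(ωT) = 2.190971
x(T) = p + (x₀−p)·cosh(ωT) + (ẋ₀/ω)·sinh(ωT) ⇒ p·(1 − cosh) = x(T) − x₀·cosh − (ẋ₀/ω)·sinh
numerator   = -0.0939 − (0.0491)·2.408392 − (0.1095/3.0097)·2.190971 = -0.291865
denominator = 1 − 2.408392 = -1.408392
p = -0.291865 / -1.408392 = 0.2072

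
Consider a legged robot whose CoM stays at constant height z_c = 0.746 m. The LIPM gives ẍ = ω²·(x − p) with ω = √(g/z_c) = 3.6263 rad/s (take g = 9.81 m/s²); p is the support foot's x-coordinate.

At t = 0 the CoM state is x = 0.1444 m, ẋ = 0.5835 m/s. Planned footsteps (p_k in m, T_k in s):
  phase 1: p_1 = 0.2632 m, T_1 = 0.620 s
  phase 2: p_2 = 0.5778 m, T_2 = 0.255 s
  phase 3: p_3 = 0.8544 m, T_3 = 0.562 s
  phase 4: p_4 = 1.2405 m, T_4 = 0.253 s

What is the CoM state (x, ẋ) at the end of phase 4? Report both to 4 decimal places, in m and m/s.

phase 1: p=0.2632, T=0.620, ωT=2.248306, cosh=4.788628, sinh=4.683050; start (x,ẋ)=(0.144400, 0.583500) → end (x,ẋ)=(0.447850, 0.776686)
phase 2: p=0.5778, T=0.255, ωT=0.924706, cosh=1.458888, sinh=1.062240; start (x,ẋ)=(0.447850, 0.776686) → end (x,ẋ)=(0.615730, 0.632531)
phase 3: p=0.8544, T=0.562, ωT=2.037981, cosh=3.902693, sinh=3.772401; start (x,ẋ)=(0.615730, 0.632531) → end (x,ẋ)=(0.580959, -0.796399)
phase 4: p=1.2405, T=0.253, ωT=0.917454, cosh=1.451222, sinh=1.051687; start (x,ẋ)=(0.580959, -0.796399) → end (x,ẋ)=(0.052391, -3.671064)

x = 0.0524, ẋ = -3.6711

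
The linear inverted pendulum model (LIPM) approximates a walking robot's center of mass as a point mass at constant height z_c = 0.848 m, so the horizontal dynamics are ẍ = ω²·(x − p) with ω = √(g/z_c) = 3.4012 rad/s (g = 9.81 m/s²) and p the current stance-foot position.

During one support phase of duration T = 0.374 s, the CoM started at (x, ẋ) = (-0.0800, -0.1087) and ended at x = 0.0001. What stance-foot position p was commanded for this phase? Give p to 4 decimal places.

ωT = 3.4012·0.374 = 1.272049; cosh(ωT) = 1.924206, sinh(ωT) = 1.643949
x(T) = p + (x₀−p)·cosh(ωT) + (ẋ₀/ω)·sinh(ωT) ⇒ p·(1 − cosh) = x(T) − x₀·cosh − (ẋ₀/ω)·sinh
numerator   = 0.0001 − (-0.0800)·1.924206 − (-0.1087/3.4012)·1.643949 = 0.206576
denominator = 1 − 1.924206 = -0.924206
p = 0.206576 / -0.924206 = -0.2235

p = -0.2235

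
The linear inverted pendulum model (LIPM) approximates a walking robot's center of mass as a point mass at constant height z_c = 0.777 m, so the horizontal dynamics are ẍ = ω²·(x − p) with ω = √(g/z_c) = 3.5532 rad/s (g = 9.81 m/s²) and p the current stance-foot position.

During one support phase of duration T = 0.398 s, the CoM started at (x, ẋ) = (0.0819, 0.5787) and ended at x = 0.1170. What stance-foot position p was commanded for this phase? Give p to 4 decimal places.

p = 0.3196

ωT = 3.5532·0.398 = 1.414174; cosh(ωT) = 2.178106, sinh(ωT) = 1.934980
x(T) = p + (x₀−p)·cosh(ωT) + (ẋ₀/ω)·sinh(ωT) ⇒ p·(1 − cosh) = x(T) − x₀·cosh − (ẋ₀/ω)·sinh
numerator   = 0.1170 − (0.0819)·2.178106 − (0.5787/3.5532)·1.934980 = -0.376532
denominator = 1 − 2.178106 = -1.178106
p = -0.376532 / -1.178106 = 0.3196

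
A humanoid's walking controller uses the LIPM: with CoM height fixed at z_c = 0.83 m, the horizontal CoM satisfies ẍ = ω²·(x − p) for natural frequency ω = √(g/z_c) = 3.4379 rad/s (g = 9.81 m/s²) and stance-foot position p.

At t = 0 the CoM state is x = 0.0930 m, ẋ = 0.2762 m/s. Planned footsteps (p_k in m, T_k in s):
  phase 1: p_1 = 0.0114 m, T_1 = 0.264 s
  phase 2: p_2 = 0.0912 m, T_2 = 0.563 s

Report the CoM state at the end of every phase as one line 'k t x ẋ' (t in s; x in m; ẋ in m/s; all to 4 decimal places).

phase 1: p=0.0114, T=0.264, ωT=0.907606, cosh=1.440935, sinh=1.037446; start (x,ẋ)=(0.093000, 0.276200) → end (x,ẋ)=(0.212328, 0.689024)
phase 2: p=0.0912, T=0.563, ωT=1.935538, cosh=3.536057, sinh=3.391711; start (x,ẋ)=(0.212328, 0.689024) → end (x,ẋ)=(1.199284, 3.848829)

1 0.2640 0.2123 0.6890
2 0.8270 1.1993 3.8488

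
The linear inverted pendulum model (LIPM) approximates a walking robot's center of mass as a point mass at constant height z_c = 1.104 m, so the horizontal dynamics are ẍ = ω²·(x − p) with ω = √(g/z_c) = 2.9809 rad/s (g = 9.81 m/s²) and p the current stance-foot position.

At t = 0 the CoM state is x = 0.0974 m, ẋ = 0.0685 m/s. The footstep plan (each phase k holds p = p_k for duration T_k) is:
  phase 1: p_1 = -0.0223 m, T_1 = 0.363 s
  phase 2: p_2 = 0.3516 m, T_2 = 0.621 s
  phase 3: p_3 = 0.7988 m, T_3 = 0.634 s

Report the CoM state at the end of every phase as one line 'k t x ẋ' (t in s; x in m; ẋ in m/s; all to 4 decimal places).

phase 1: p=-0.0223, T=0.363, ωT=1.082067, cosh=1.644833, sinh=1.305939; start (x,ẋ)=(0.097400, 0.068500) → end (x,ẋ)=(0.204597, 0.578648)
phase 2: p=0.3516, T=0.621, ωT=1.851139, cosh=3.262063, sinh=3.105004; start (x,ẋ)=(0.204597, 0.578648) → end (x,ẋ)=(0.474804, 0.526964)
phase 3: p=0.7988, T=0.634, ωT=1.889891, cosh=3.384866, sinh=3.233778; start (x,ẋ)=(0.474804, 0.526964) → end (x,ẋ)=(0.273786, -1.339476)

1 0.3630 0.2046 0.5786
2 0.9840 0.4748 0.5270
3 1.6180 0.2738 -1.3395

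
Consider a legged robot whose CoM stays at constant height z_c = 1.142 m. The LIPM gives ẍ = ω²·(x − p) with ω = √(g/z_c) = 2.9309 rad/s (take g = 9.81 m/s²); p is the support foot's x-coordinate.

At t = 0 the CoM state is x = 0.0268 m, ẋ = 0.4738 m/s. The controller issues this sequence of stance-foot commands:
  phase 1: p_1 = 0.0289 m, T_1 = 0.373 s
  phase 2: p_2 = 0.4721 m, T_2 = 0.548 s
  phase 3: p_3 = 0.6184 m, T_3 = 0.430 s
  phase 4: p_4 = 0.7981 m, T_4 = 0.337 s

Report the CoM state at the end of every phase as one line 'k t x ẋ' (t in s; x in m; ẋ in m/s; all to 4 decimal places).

phase 1: p=0.0289, T=0.373, ωT=1.093226, cosh=1.659509, sinh=1.324375; start (x,ẋ)=(0.026800, 0.473800) → end (x,ẋ)=(0.239509, 0.778124)
phase 2: p=0.4721, T=0.548, ωT=1.606133, cosh=2.592083, sinh=2.391421; start (x,ẋ)=(0.239509, 0.778124) → end (x,ẋ)=(0.504103, 0.386730)
phase 3: p=0.6184, T=0.430, ωT=1.260287, cosh=1.905003, sinh=1.621430; start (x,ẋ)=(0.504103, 0.386730) → end (x,ẋ)=(0.614611, 0.193554)
phase 4: p=0.7981, T=0.337, ωT=0.987713, cosh=1.528757, sinh=1.156330; start (x,ẋ)=(0.614611, 0.193554) → end (x,ẋ)=(0.593953, -0.325964)

1 0.3730 0.2395 0.7781
2 0.9210 0.5041 0.3867
3 1.3510 0.6146 0.1936
4 1.6880 0.5940 -0.3260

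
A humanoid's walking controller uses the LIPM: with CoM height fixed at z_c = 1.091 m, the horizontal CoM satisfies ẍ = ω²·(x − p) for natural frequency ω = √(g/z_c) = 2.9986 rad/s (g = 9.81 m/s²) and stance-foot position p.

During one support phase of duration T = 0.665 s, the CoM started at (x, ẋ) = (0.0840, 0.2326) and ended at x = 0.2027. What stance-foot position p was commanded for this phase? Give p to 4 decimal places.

ωT = 2.9986·0.665 = 1.994069; cosh(ωT) = 3.740751, sinh(ωT) = 3.604610
x(T) = p + (x₀−p)·cosh(ωT) + (ẋ₀/ω)·sinh(ωT) ⇒ p·(1 − cosh) = x(T) − x₀·cosh − (ẋ₀/ω)·sinh
numerator   = 0.2027 − (0.0840)·3.740751 − (0.2326/2.9986)·3.604610 = -0.391131
denominator = 1 − 3.740751 = -2.740751
p = -0.391131 / -2.740751 = 0.1427

p = 0.1427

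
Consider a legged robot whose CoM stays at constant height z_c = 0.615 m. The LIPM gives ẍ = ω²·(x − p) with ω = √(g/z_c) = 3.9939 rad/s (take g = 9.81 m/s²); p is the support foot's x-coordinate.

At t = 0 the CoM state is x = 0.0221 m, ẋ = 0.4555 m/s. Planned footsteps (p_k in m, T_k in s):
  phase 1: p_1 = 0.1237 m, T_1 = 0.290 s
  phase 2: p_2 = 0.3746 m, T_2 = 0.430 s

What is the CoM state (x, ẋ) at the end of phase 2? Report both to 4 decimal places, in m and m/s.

x = -0.2423, ẋ = -2.2356

phase 1: p=0.1237, T=0.290, ωT=1.158231, cosh=1.749168, sinh=1.435127; start (x,ẋ)=(0.022100, 0.455500) → end (x,ẋ)=(0.109659, 0.214400)
phase 2: p=0.3746, T=0.430, ωT=1.717377, cosh=2.874718, sinh=2.695181; start (x,ẋ)=(0.109659, 0.214400) → end (x,ẋ)=(-0.242348, -2.235559)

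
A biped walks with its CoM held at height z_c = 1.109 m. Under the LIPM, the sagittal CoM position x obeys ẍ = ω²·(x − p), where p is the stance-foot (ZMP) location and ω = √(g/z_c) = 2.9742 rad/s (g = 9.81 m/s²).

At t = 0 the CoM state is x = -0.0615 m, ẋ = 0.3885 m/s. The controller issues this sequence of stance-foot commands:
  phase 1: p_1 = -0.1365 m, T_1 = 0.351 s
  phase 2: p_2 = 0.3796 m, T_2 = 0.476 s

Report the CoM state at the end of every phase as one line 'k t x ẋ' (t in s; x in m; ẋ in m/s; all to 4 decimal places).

1 0.3510 0.1457 0.8977
2 0.8270 0.4545 0.6097

phase 1: p=-0.1365, T=0.351, ωT=1.043944, cosh=1.596231, sinh=1.244167; start (x,ẋ)=(-0.061500, 0.388500) → end (x,ẋ)=(0.145735, 0.897666)
phase 2: p=0.3796, T=0.476, ωT=1.415719, cosh=2.181100, sinh=1.938349; start (x,ẋ)=(0.145735, 0.897666) → end (x,ẋ)=(0.454544, 0.609656)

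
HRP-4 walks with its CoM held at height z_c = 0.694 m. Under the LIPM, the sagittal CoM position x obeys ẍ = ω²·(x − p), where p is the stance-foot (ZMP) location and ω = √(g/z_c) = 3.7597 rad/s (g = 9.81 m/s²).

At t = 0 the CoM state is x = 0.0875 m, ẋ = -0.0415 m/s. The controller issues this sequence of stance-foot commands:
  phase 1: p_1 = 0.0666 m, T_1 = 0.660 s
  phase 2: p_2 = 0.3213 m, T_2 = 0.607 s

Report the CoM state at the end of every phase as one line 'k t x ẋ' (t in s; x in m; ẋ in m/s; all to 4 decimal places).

phase 1: p=0.0666, T=0.660, ωT=2.481402, cosh=6.020822, sinh=5.937196; start (x,ẋ)=(0.087500, -0.041500) → end (x,ẋ)=(0.126900, 0.216667)
phase 2: p=0.3213, T=0.607, ωT=2.282138, cosh=4.949835, sinh=4.847769; start (x,ẋ)=(0.126900, 0.216667) → end (x,ẋ)=(-0.361578, -2.470703)

1 0.6600 0.1269 0.2167
2 1.2670 -0.3616 -2.4707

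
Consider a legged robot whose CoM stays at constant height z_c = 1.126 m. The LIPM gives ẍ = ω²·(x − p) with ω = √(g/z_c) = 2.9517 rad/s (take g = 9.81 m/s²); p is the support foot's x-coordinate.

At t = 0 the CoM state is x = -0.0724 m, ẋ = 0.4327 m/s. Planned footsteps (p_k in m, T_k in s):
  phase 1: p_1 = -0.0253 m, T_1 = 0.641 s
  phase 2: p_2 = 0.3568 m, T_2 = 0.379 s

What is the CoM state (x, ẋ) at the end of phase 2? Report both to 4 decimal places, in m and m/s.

x = 0.7148, ẋ = 1.4534

phase 1: p=-0.0253, T=0.641, ωT=1.892040, cosh=3.391824, sinh=3.241060; start (x,ẋ)=(-0.072400, 0.432700) → end (x,ẋ)=(0.290063, 1.017054)
phase 2: p=0.3568, T=0.379, ωT=1.118694, cosh=1.693781, sinh=1.367074; start (x,ẋ)=(0.290063, 1.017054) → end (x,ẋ)=(0.714809, 1.453371)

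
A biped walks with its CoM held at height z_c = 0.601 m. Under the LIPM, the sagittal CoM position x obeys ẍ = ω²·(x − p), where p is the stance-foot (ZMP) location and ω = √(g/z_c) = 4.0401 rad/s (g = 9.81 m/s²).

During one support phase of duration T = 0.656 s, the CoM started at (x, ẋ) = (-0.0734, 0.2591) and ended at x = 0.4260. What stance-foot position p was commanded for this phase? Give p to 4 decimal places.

ωT = 4.0401·0.656 = 2.650306; cosh(ωT) = 7.114497, sinh(ωT) = 7.043868
x(T) = p + (x₀−p)·cosh(ωT) + (ẋ₀/ω)·sinh(ωT) ⇒ p·(1 − cosh) = x(T) − x₀·cosh − (ẋ₀/ω)·sinh
numerator   = 0.4260 − (-0.0734)·7.114497 − (0.2591/4.0401)·7.043868 = 0.496466
denominator = 1 − 7.114497 = -6.114497
p = 0.496466 / -6.114497 = -0.0812

p = -0.0812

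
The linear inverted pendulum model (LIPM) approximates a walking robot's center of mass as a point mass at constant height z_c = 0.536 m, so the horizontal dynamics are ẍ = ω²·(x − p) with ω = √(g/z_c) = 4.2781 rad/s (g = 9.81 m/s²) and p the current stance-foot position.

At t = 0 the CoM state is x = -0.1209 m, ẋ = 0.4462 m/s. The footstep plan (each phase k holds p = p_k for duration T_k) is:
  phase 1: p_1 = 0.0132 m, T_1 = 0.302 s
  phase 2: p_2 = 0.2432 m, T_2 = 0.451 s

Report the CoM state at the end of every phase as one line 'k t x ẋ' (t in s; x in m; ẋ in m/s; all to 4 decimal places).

phase 1: p=0.0132, T=0.302, ωT=1.291986, cosh=1.957367, sinh=1.682642; start (x,ẋ)=(-0.120900, 0.446200) → end (x,ẋ)=(-0.073786, -0.091943)
phase 2: p=0.2432, T=0.451, ωT=1.929423, cosh=3.515384, sinh=3.370152; start (x,ẋ)=(-0.073786, -0.091943) → end (x,ẋ)=(-0.943556, -4.893467)

1 0.3020 -0.0738 -0.0919
2 0.7530 -0.9436 -4.8935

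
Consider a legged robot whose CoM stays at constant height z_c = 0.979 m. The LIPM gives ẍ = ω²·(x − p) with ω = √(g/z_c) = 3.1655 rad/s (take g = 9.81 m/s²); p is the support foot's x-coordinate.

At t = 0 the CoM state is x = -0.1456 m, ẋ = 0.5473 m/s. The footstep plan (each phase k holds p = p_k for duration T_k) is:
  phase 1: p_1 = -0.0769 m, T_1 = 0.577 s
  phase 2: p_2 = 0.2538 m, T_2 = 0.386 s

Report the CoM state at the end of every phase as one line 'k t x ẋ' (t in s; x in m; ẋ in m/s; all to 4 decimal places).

1 0.5770 0.2273 1.0860
2 0.9630 0.7365 1.8727

phase 1: p=-0.0769, T=0.577, ωT=1.826493, cosh=3.186521, sinh=3.025544; start (x,ẋ)=(-0.145600, 0.547300) → end (x,ẋ)=(0.227288, 1.086018)
phase 2: p=0.2538, T=0.386, ωT=1.221883, cosh=1.844123, sinh=1.549449; start (x,ẋ)=(0.227288, 1.086018) → end (x,ẋ)=(0.736493, 1.872718)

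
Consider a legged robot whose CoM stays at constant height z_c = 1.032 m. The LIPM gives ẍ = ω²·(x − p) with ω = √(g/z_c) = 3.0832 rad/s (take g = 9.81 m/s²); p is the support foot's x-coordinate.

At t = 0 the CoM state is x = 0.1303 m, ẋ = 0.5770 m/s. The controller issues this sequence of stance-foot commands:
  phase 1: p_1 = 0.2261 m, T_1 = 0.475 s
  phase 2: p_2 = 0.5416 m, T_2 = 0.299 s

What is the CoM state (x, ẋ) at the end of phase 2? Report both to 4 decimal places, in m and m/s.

phase 1: p=0.2261, T=0.475, ωT=1.464520, cosh=2.278328, sinh=2.047139; start (x,ẋ)=(0.130300, 0.577000) → end (x,ẋ)=(0.390944, 0.709931)
phase 2: p=0.5416, T=0.299, ωT=0.921877, cosh=1.455888, sinh=1.058116; start (x,ẋ)=(0.390944, 0.709931) → end (x,ẋ)=(0.565902, 0.542083)

x = 0.5659, ẋ = 0.5421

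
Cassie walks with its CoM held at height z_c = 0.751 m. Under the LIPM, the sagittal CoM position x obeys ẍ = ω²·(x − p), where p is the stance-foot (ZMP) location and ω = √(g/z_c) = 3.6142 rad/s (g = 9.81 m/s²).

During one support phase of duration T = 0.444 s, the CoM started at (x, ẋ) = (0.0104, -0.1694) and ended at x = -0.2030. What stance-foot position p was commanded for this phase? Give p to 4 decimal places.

ωT = 3.6142·0.444 = 1.604705; cosh(ωT) = 2.588670, sinh(ωT) = 2.387721
x(T) = p + (x₀−p)·cosh(ωT) + (ẋ₀/ω)·sinh(ωT) ⇒ p·(1 − cosh) = x(T) − x₀·cosh − (ẋ₀/ω)·sinh
numerator   = -0.2030 − (0.0104)·2.588670 − (-0.1694/3.6142)·2.387721 = -0.118008
denominator = 1 − 2.588670 = -1.588670
p = -0.118008 / -1.588670 = 0.0743

p = 0.0743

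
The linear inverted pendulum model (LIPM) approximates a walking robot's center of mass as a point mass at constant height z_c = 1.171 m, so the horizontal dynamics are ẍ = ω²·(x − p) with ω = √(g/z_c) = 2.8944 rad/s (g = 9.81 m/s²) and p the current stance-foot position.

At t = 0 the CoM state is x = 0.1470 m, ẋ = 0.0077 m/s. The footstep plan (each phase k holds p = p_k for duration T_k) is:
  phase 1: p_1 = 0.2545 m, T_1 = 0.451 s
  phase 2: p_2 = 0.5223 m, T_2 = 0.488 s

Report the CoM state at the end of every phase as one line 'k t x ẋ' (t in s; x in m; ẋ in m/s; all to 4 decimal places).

1 0.4510 0.0462 -0.5165
2 0.9390 -0.8578 -3.7847

phase 1: p=0.2545, T=0.451, ωT=1.305374, cosh=1.980071, sinh=1.708999; start (x,ẋ)=(0.147000, 0.007700) → end (x,ẋ)=(0.046189, -0.516505)
phase 2: p=0.5223, T=0.488, ωT=1.412467, cosh=2.174808, sinh=1.931266; start (x,ẋ)=(0.046189, -0.516505) → end (x,ẋ)=(-0.857784, -3.784692)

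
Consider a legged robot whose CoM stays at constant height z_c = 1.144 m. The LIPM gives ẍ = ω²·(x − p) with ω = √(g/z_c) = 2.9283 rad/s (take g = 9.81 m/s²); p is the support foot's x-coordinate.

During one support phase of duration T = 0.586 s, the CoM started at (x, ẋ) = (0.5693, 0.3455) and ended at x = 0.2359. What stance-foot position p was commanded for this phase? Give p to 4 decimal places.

ωT = 2.9283·0.586 = 1.715984; cosh(ωT) = 2.870966, sinh(ωT) = 2.691179
x(T) = p + (x₀−p)·cosh(ωT) + (ẋ₀/ω)·sinh(ωT) ⇒ p·(1 − cosh) = x(T) − x₀·cosh − (ẋ₀/ω)·sinh
numerator   = 0.2359 − (0.5693)·2.870966 − (0.3455/2.9283)·2.691179 = -1.716064
denominator = 1 − 2.870966 = -1.870966
p = -1.716064 / -1.870966 = 0.9172

p = 0.9172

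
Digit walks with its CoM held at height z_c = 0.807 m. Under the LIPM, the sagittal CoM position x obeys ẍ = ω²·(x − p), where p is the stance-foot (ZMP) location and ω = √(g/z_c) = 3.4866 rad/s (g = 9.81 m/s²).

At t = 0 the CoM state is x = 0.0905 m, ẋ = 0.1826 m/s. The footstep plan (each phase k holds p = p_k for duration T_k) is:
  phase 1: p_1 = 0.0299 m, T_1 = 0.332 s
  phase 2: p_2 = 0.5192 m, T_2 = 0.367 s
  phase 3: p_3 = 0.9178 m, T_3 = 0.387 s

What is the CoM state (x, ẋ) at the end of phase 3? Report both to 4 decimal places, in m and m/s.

phase 1: p=0.0299, T=0.332, ωT=1.157551, cosh=1.748193, sinh=1.433938; start (x,ẋ)=(0.090500, 0.182600) → end (x,ẋ)=(0.210939, 0.622194)
phase 2: p=0.5192, T=0.367, ωT=1.279582, cosh=1.936645, sinh=1.658492; start (x,ẋ)=(0.210939, 0.622194) → end (x,ẋ)=(0.218170, -0.577552)
phase 3: p=0.9178, T=0.387, ωT=1.349314, cosh=2.057100, sinh=1.797681; start (x,ẋ)=(0.218170, -0.577552) → end (x,ẋ)=(-0.819193, -5.573221)

x = -0.8192, ẋ = -5.5732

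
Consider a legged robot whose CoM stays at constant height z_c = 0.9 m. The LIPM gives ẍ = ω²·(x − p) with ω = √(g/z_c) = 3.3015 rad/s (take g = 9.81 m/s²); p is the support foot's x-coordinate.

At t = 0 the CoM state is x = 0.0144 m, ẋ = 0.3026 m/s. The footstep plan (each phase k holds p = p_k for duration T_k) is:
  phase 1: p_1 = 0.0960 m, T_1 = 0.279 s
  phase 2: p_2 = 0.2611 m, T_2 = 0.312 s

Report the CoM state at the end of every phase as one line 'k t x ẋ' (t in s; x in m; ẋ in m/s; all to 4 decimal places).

phase 1: p=0.0960, T=0.279, ωT=0.921119, cosh=1.455086, sinh=1.057013; start (x,ẋ)=(0.014400, 0.302600) → end (x,ẋ)=(0.074146, 0.155547)
phase 2: p=0.2611, T=0.312, ωT=1.030068, cosh=1.579119, sinh=1.222137; start (x,ẋ)=(0.074146, 0.155547) → end (x,ẋ)=(0.023457, -0.508711)

1 0.2790 0.0741 0.1555
2 0.5910 0.0235 -0.5087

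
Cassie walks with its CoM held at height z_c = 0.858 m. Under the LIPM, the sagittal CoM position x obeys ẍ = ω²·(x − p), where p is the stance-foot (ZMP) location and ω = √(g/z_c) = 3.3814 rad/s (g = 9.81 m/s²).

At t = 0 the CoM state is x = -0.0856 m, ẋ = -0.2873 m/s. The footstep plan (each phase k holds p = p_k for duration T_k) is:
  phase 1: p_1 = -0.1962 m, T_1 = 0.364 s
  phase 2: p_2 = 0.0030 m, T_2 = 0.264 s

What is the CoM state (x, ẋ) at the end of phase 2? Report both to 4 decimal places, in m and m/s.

phase 1: p=-0.1962, T=0.364, ωT=1.230830, cosh=1.858060, sinh=1.566009; start (x,ẋ)=(-0.085600, -0.287300) → end (x,ẋ)=(-0.123754, 0.051840)
phase 2: p=0.0030, T=0.264, ωT=0.892690, cosh=1.425620, sinh=1.016068; start (x,ẋ)=(-0.123754, 0.051840) → end (x,ẋ)=(-0.162126, -0.361589)

x = -0.1621, ẋ = -0.3616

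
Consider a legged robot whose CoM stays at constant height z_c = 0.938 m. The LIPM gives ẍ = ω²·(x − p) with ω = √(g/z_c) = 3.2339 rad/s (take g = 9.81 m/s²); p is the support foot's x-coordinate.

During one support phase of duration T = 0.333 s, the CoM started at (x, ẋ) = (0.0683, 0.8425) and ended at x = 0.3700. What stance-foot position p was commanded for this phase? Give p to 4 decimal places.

ωT = 3.2339·0.333 = 1.076889; cosh(ωT) = 1.638093, sinh(ωT) = 1.297439
x(T) = p + (x₀−p)·cosh(ωT) + (ẋ₀/ω)·sinh(ωT) ⇒ p·(1 − cosh) = x(T) − x₀·cosh − (ẋ₀/ω)·sinh
numerator   = 0.3700 − (0.0683)·1.638093 − (0.8425/3.2339)·1.297439 = -0.079892
denominator = 1 − 1.638093 = -0.638093
p = -0.079892 / -0.638093 = 0.1252

p = 0.1252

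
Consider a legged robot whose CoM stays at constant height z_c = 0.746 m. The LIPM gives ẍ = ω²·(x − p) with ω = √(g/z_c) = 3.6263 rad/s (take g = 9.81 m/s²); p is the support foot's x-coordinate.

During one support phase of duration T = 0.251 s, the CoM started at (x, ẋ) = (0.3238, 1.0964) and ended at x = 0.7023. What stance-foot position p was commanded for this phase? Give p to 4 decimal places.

ωT = 3.6263·0.251 = 0.910201; cosh(ωT) = 1.443633, sinh(ωT) = 1.041190
x(T) = p + (x₀−p)·cosh(ωT) + (ẋ₀/ω)·sinh(ωT) ⇒ p·(1 − cosh) = x(T) − x₀·cosh − (ẋ₀/ω)·sinh
numerator   = 0.7023 − (0.3238)·1.443633 − (1.0964/3.6263)·1.041190 = -0.079949
denominator = 1 − 1.443633 = -0.443633
p = -0.079949 / -0.443633 = 0.1802

p = 0.1802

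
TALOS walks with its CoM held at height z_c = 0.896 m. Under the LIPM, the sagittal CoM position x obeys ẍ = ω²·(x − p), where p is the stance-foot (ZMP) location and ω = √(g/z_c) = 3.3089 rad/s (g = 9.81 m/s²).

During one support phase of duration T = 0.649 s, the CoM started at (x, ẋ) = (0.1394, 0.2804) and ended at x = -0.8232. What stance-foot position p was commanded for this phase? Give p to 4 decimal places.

ωT = 3.3089·0.649 = 2.147476; cosh(ωT) = 4.339998, sinh(ωT) = 4.223220
x(T) = p + (x₀−p)·cosh(ωT) + (ẋ₀/ω)·sinh(ωT) ⇒ p·(1 − cosh) = x(T) − x₀·cosh − (ẋ₀/ω)·sinh
numerator   = -0.8232 − (0.1394)·4.339998 − (0.2804/3.3089)·4.223220 = -1.786076
denominator = 1 − 4.339998 = -3.339998
p = -1.786076 / -3.339998 = 0.5348

p = 0.5348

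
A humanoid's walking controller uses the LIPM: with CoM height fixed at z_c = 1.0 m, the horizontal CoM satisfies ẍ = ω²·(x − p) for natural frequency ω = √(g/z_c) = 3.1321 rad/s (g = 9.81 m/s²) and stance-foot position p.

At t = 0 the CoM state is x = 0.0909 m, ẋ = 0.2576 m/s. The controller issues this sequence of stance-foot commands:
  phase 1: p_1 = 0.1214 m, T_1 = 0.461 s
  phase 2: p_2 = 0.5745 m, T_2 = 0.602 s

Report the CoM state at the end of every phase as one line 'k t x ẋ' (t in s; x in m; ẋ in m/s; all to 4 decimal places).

1 0.4610 0.2177 0.3850
2 1.0630 -0.2324 -2.2993

phase 1: p=0.1214, T=0.461, ωT=1.443898, cosh=2.236593, sinh=2.000587; start (x,ẋ)=(0.090900, 0.257600) → end (x,ẋ)=(0.217722, 0.385032)
phase 2: p=0.5745, T=0.602, ωT=1.885524, cosh=3.370779, sinh=3.219029; start (x,ẋ)=(0.217722, 0.385032) → end (x,ẋ)=(-0.232400, -2.299287)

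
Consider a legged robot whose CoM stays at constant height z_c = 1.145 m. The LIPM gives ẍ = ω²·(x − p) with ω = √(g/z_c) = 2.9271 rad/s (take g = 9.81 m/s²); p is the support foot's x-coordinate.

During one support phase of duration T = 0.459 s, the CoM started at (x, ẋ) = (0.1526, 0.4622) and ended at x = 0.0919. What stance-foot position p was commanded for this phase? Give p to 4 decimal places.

ωT = 2.9271·0.459 = 1.343539; cosh(ωT) = 2.046752, sinh(ωT) = 1.785831
x(T) = p + (x₀−p)·cosh(ωT) + (ẋ₀/ω)·sinh(ωT) ⇒ p·(1 − cosh) = x(T) − x₀·cosh − (ẋ₀/ω)·sinh
numerator   = 0.0919 − (0.1526)·2.046752 − (0.4622/2.9271)·1.785831 = -0.502424
denominator = 1 − 2.046752 = -1.046752
p = -0.502424 / -1.046752 = 0.4800

p = 0.4800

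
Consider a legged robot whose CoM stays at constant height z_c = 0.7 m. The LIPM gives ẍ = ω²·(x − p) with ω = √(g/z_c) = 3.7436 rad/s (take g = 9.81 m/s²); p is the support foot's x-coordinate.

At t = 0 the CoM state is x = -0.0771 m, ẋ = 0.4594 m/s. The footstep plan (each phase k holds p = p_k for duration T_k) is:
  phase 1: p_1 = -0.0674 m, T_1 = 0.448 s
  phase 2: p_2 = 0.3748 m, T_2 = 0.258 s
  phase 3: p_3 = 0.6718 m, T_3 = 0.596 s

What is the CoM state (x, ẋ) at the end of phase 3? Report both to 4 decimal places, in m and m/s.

phase 1: p=-0.0674, T=0.448, ωT=1.677133, cosh=2.768551, sinh=2.581642; start (x,ẋ)=(-0.077100, 0.459400) → end (x,ẋ)=(0.222554, 1.178126)
phase 2: p=0.3748, T=0.258, ωT=0.965849, cosh=1.503838, sinh=1.123178; start (x,ẋ)=(0.222554, 1.178126) → end (x,ẋ)=(0.499315, 1.131558)
phase 3: p=0.6718, T=0.596, ωT=2.231186, cosh=4.709150, sinh=4.601749; start (x,ẋ)=(0.499315, 1.131558) → end (x,ẋ)=(1.250490, 2.357264)

x = 1.2505, ẋ = 2.3573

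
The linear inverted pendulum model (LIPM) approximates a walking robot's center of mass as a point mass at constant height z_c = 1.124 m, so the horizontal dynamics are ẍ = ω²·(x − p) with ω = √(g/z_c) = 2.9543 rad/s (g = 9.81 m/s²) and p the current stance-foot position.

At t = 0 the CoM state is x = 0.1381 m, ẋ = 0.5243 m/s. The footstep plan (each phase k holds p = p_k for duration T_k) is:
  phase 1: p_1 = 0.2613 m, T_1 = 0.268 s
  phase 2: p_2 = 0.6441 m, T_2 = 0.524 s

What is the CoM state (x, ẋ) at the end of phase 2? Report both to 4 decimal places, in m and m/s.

phase 1: p=0.2613, T=0.268, ωT=0.791752, cosh=1.330156, sinh=0.877105; start (x,ẋ)=(0.138100, 0.524300) → end (x,ẋ)=(0.253085, 0.378161)
phase 2: p=0.6441, T=0.524, ωT=1.548053, cosh=2.457484, sinh=2.244823; start (x,ẋ)=(0.253085, 0.378161) → end (x,ẋ)=(-0.029468, -1.663841)

x = -0.0295, ẋ = -1.6638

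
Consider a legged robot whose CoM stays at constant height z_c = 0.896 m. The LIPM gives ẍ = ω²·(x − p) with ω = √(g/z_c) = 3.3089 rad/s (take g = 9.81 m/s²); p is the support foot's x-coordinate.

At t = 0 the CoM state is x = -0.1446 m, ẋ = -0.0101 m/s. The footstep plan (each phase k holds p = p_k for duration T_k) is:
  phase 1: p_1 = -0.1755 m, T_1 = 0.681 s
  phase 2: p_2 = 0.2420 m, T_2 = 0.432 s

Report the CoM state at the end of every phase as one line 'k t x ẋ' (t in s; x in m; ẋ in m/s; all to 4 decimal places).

1 0.6810 -0.0412 0.4327
2 1.1130 -0.1258 -0.8890

phase 1: p=-0.1755, T=0.681, ωT=2.253361, cosh=4.812361, sinh=4.707316; start (x,ẋ)=(-0.144600, -0.010100) → end (x,ẋ)=(-0.041167, 0.432695)
phase 2: p=0.2420, T=0.432, ωT=1.429445, cosh=2.207911, sinh=1.968469; start (x,ẋ)=(-0.041167, 0.432695) → end (x,ẋ)=(-0.125796, -0.889045)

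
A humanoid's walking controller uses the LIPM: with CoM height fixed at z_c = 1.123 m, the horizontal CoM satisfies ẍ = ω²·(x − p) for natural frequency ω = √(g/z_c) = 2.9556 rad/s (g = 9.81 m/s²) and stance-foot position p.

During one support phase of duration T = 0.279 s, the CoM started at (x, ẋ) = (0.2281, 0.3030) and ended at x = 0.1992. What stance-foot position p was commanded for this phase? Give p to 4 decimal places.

p = 0.5710

ωT = 2.9556·0.279 = 0.824612; cosh(ωT) = 1.359701, sinh(ωT) = 0.921296
x(T) = p + (x₀−p)·cosh(ωT) + (ẋ₀/ω)·sinh(ωT) ⇒ p·(1 − cosh) = x(T) − x₀·cosh − (ẋ₀/ω)·sinh
numerator   = 0.1992 − (0.2281)·1.359701 − (0.3030/2.9556)·0.921296 = -0.205396
denominator = 1 − 1.359701 = -0.359701
p = -0.205396 / -0.359701 = 0.5710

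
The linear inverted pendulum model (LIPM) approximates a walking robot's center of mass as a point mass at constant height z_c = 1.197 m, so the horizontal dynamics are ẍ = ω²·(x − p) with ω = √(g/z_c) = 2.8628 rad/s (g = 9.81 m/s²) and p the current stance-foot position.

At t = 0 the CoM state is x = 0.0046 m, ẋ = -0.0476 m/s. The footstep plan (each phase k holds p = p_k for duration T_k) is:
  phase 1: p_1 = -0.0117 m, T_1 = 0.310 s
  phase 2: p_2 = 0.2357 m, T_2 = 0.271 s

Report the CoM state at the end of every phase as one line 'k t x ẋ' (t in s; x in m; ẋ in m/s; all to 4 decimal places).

phase 1: p=-0.0117, T=0.310, ωT=0.887468, cosh=1.420334, sinh=1.008637; start (x,ẋ)=(0.004600, -0.047600) → end (x,ẋ)=(-0.005319, -0.020541)
phase 2: p=0.2357, T=0.271, ωT=0.775819, cosh=1.316348, sinh=0.856022; start (x,ẋ)=(-0.005319, -0.020541) → end (x,ẋ)=(-0.087707, -0.617686)

1 0.3100 -0.0053 -0.0205
2 0.5810 -0.0877 -0.6177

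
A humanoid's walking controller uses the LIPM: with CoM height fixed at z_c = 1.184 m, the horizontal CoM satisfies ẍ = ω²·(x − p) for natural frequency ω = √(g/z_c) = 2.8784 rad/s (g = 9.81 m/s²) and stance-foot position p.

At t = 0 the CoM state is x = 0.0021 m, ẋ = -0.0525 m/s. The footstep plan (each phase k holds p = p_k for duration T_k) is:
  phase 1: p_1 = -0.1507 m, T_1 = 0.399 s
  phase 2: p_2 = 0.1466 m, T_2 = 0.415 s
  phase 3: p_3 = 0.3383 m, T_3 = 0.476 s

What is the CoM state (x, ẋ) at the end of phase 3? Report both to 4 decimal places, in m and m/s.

x = 0.7528, ẋ = 1.3870

phase 1: p=-0.1507, T=0.399, ωT=1.148482, cosh=1.735260, sinh=1.418142; start (x,ẋ)=(0.002100, -0.052500) → end (x,ẋ)=(0.088582, 0.532625)
phase 2: p=0.1466, T=0.415, ωT=1.194536, cosh=1.802435, sinh=1.499590; start (x,ẋ)=(0.088582, 0.532625) → end (x,ẋ)=(0.319513, 0.709591)
phase 3: p=0.3383, T=0.476, ωT=1.370118, cosh=2.094947, sinh=1.840870; start (x,ẋ)=(0.319513, 0.709591) → end (x,ẋ)=(0.752759, 1.387009)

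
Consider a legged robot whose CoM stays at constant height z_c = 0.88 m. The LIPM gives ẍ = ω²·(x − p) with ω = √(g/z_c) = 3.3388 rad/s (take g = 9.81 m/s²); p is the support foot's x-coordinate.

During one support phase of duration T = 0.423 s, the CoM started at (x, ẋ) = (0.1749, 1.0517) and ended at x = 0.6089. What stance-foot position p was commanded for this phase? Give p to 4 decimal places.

ωT = 3.3388·0.423 = 1.412312; cosh(ωT) = 2.174509, sinh(ωT) = 1.930929
x(T) = p + (x₀−p)·cosh(ωT) + (ẋ₀/ω)·sinh(ωT) ⇒ p·(1 − cosh) = x(T) − x₀·cosh − (ẋ₀/ω)·sinh
numerator   = 0.6089 − (0.1749)·2.174509 − (1.0517/3.3388)·1.930929 = -0.379652
denominator = 1 − 2.174509 = -1.174509
p = -0.379652 / -1.174509 = 0.3232

p = 0.3232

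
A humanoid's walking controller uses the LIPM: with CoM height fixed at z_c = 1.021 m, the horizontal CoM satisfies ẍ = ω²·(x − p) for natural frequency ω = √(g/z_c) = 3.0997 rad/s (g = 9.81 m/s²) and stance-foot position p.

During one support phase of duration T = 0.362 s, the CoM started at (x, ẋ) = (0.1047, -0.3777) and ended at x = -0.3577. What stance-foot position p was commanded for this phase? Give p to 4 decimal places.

p = 0.5272

ωT = 3.0997·0.362 = 1.122091; cosh(ωT) = 1.698434, sinh(ωT) = 1.372836
x(T) = p + (x₀−p)·cosh(ωT) + (ẋ₀/ω)·sinh(ωT) ⇒ p·(1 − cosh) = x(T) − x₀·cosh − (ẋ₀/ω)·sinh
numerator   = -0.3577 − (0.1047)·1.698434 − (-0.3777/3.0997)·1.372836 = -0.368245
denominator = 1 − 1.698434 = -0.698434
p = -0.368245 / -0.698434 = 0.5272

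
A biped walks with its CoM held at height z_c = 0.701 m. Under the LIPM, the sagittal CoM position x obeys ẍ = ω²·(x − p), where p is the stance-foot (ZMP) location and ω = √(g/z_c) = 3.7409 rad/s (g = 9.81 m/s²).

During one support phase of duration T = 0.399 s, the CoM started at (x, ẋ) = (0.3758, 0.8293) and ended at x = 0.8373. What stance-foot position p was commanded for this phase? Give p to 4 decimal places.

p = 0.3808

ωT = 3.7409·0.399 = 1.492619; cosh(ωT) = 2.336758, sinh(ωT) = 2.111974
x(T) = p + (x₀−p)·cosh(ωT) + (ẋ₀/ω)·sinh(ωT) ⇒ p·(1 − cosh) = x(T) − x₀·cosh − (ẋ₀/ω)·sinh
numerator   = 0.8373 − (0.3758)·2.336758 − (0.8293/3.7409)·2.111974 = -0.509046
denominator = 1 − 2.336758 = -1.336758
p = -0.509046 / -1.336758 = 0.3808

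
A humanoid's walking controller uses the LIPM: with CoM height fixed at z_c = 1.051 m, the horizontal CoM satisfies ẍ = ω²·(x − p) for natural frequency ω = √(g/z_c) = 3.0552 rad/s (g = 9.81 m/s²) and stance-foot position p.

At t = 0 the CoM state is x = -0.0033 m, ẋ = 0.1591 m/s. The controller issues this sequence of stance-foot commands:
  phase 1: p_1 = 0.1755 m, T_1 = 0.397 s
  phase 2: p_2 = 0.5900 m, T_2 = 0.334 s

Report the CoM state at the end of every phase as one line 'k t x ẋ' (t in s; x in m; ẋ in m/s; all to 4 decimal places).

phase 1: p=0.1755, T=0.397, ωT=1.212914, cosh=1.830301, sinh=1.532971; start (x,ẋ)=(-0.003300, 0.159100) → end (x,ẋ)=(-0.071928, -0.546215)
phase 2: p=0.5900, T=0.334, ωT=1.020437, cosh=1.567422, sinh=1.206984; start (x,ẋ)=(-0.071928, -0.546215) → end (x,ẋ)=(-0.663308, -3.297061)

1 0.3970 -0.0719 -0.5462
2 0.7310 -0.6633 -3.2971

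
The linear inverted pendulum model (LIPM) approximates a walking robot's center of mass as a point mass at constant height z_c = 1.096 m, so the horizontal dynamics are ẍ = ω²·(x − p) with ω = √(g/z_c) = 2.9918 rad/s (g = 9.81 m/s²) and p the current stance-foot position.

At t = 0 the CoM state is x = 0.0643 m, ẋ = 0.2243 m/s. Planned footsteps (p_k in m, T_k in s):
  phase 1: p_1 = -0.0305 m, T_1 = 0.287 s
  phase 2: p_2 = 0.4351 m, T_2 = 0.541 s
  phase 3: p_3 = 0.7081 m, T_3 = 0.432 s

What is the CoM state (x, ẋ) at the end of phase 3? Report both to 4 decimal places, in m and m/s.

phase 1: p=-0.0305, T=0.287, ωT=0.858647, cosh=1.391850, sinh=0.968115; start (x,ẋ)=(0.064300, 0.224300) → end (x,ẋ)=(0.174028, 0.586771)
phase 2: p=0.4351, T=0.541, ωT=1.618564, cosh=2.622011, sinh=2.423828; start (x,ẋ)=(0.174028, 0.586771) → end (x,ẋ)=(0.225944, -0.354668)
phase 3: p=0.7081, T=0.432, ωT=1.292458, cosh=1.958160, sinh=1.683565; start (x,ẋ)=(0.225944, -0.354668) → end (x,ẋ)=(-0.435619, -3.123062)

x = -0.4356, ẋ = -3.1231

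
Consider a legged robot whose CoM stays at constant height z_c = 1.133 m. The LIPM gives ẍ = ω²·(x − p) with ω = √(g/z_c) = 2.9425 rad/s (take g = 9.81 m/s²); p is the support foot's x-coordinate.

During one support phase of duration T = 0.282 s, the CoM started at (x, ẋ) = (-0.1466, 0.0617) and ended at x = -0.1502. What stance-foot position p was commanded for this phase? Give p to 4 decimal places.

ωT = 2.9425·0.282 = 0.829785; cosh(ωT) = 1.364484, sinh(ωT) = 0.928341
x(T) = p + (x₀−p)·cosh(ωT) + (ẋ₀/ω)·sinh(ωT) ⇒ p·(1 − cosh) = x(T) − x₀·cosh − (ẋ₀/ω)·sinh
numerator   = -0.1502 − (-0.1466)·1.364484 − (0.0617/2.9425)·0.928341 = 0.030367
denominator = 1 − 1.364484 = -0.364484
p = 0.030367 / -0.364484 = -0.0833

p = -0.0833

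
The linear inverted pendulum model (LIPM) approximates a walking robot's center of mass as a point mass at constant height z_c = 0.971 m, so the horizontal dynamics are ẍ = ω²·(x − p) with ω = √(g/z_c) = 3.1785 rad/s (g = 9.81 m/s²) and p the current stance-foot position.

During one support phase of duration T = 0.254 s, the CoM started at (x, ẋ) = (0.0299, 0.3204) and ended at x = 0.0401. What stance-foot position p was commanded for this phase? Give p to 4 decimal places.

p = 0.2634

ωT = 3.1785·0.254 = 0.807339; cosh(ωT) = 1.343989, sinh(ωT) = 0.897945
x(T) = p + (x₀−p)·cosh(ωT) + (ẋ₀/ω)·sinh(ωT) ⇒ p·(1 − cosh) = x(T) − x₀·cosh − (ẋ₀/ω)·sinh
numerator   = 0.0401 − (0.0299)·1.343989 − (0.3204/3.1785)·0.897945 = -0.090600
denominator = 1 − 1.343989 = -0.343989
p = -0.090600 / -0.343989 = 0.2634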